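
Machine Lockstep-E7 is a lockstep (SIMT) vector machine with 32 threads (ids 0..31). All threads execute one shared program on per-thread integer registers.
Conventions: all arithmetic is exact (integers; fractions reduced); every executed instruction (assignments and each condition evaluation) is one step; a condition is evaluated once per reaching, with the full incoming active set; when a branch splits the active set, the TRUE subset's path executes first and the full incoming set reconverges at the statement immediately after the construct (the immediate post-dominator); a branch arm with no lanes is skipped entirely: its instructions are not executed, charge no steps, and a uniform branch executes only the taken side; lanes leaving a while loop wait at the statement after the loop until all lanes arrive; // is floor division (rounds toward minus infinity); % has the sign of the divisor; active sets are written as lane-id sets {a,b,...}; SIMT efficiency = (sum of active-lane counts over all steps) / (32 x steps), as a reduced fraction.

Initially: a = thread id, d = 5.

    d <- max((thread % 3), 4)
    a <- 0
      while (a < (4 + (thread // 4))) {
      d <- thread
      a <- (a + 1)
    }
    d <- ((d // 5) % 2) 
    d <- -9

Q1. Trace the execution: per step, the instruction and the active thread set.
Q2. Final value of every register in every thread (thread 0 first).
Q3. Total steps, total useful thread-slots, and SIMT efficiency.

step 0: d <- max((thread % 3), 4)    {0,1,2,3,4,5,6,7,8,9,10,11,12,13,14,15,16,17,18,19,20,21,22,23,24,25,26,27,28,29,30,31}
step 1: a <- 0                       {0,1,2,3,4,5,6,7,8,9,10,11,12,13,14,15,16,17,18,19,20,21,22,23,24,25,26,27,28,29,30,31}
step 2: eval (a < (4 + (thread // 4))) {0,1,2,3,4,5,6,7,8,9,10,11,12,13,14,15,16,17,18,19,20,21,22,23,24,25,26,27,28,29,30,31}
step 3: d <- thread                  {0,1,2,3,4,5,6,7,8,9,10,11,12,13,14,15,16,17,18,19,20,21,22,23,24,25,26,27,28,29,30,31}
step 4: a <- (a + 1)                 {0,1,2,3,4,5,6,7,8,9,10,11,12,13,14,15,16,17,18,19,20,21,22,23,24,25,26,27,28,29,30,31}
step 5: eval (a < (4 + (thread // 4))) {0,1,2,3,4,5,6,7,8,9,10,11,12,13,14,15,16,17,18,19,20,21,22,23,24,25,26,27,28,29,30,31}
step 6: d <- thread                  {0,1,2,3,4,5,6,7,8,9,10,11,12,13,14,15,16,17,18,19,20,21,22,23,24,25,26,27,28,29,30,31}
step 7: a <- (a + 1)                 {0,1,2,3,4,5,6,7,8,9,10,11,12,13,14,15,16,17,18,19,20,21,22,23,24,25,26,27,28,29,30,31}
step 8: eval (a < (4 + (thread // 4))) {0,1,2,3,4,5,6,7,8,9,10,11,12,13,14,15,16,17,18,19,20,21,22,23,24,25,26,27,28,29,30,31}
step 9: d <- thread                  {0,1,2,3,4,5,6,7,8,9,10,11,12,13,14,15,16,17,18,19,20,21,22,23,24,25,26,27,28,29,30,31}
step 10: a <- (a + 1)                 {0,1,2,3,4,5,6,7,8,9,10,11,12,13,14,15,16,17,18,19,20,21,22,23,24,25,26,27,28,29,30,31}
step 11: eval (a < (4 + (thread // 4))) {0,1,2,3,4,5,6,7,8,9,10,11,12,13,14,15,16,17,18,19,20,21,22,23,24,25,26,27,28,29,30,31}
step 12: d <- thread                  {0,1,2,3,4,5,6,7,8,9,10,11,12,13,14,15,16,17,18,19,20,21,22,23,24,25,26,27,28,29,30,31}
step 13: a <- (a + 1)                 {0,1,2,3,4,5,6,7,8,9,10,11,12,13,14,15,16,17,18,19,20,21,22,23,24,25,26,27,28,29,30,31}
step 14: eval (a < (4 + (thread // 4))) {0,1,2,3,4,5,6,7,8,9,10,11,12,13,14,15,16,17,18,19,20,21,22,23,24,25,26,27,28,29,30,31}
step 15: d <- thread                  {4,5,6,7,8,9,10,11,12,13,14,15,16,17,18,19,20,21,22,23,24,25,26,27,28,29,30,31}
step 16: a <- (a + 1)                 {4,5,6,7,8,9,10,11,12,13,14,15,16,17,18,19,20,21,22,23,24,25,26,27,28,29,30,31}
step 17: eval (a < (4 + (thread // 4))) {4,5,6,7,8,9,10,11,12,13,14,15,16,17,18,19,20,21,22,23,24,25,26,27,28,29,30,31}
step 18: d <- thread                  {8,9,10,11,12,13,14,15,16,17,18,19,20,21,22,23,24,25,26,27,28,29,30,31}
step 19: a <- (a + 1)                 {8,9,10,11,12,13,14,15,16,17,18,19,20,21,22,23,24,25,26,27,28,29,30,31}
step 20: eval (a < (4 + (thread // 4))) {8,9,10,11,12,13,14,15,16,17,18,19,20,21,22,23,24,25,26,27,28,29,30,31}
step 21: d <- thread                  {12,13,14,15,16,17,18,19,20,21,22,23,24,25,26,27,28,29,30,31}
step 22: a <- (a + 1)                 {12,13,14,15,16,17,18,19,20,21,22,23,24,25,26,27,28,29,30,31}
step 23: eval (a < (4 + (thread // 4))) {12,13,14,15,16,17,18,19,20,21,22,23,24,25,26,27,28,29,30,31}
step 24: d <- thread                  {16,17,18,19,20,21,22,23,24,25,26,27,28,29,30,31}
step 25: a <- (a + 1)                 {16,17,18,19,20,21,22,23,24,25,26,27,28,29,30,31}
step 26: eval (a < (4 + (thread // 4))) {16,17,18,19,20,21,22,23,24,25,26,27,28,29,30,31}
step 27: d <- thread                  {20,21,22,23,24,25,26,27,28,29,30,31}
step 28: a <- (a + 1)                 {20,21,22,23,24,25,26,27,28,29,30,31}
step 29: eval (a < (4 + (thread // 4))) {20,21,22,23,24,25,26,27,28,29,30,31}
step 30: d <- thread                  {24,25,26,27,28,29,30,31}
step 31: a <- (a + 1)                 {24,25,26,27,28,29,30,31}
step 32: eval (a < (4 + (thread // 4))) {24,25,26,27,28,29,30,31}
step 33: d <- thread                  {28,29,30,31}
step 34: a <- (a + 1)                 {28,29,30,31}
step 35: eval (a < (4 + (thread // 4))) {28,29,30,31}
step 36: d <- ((d // 5) % 2)          {0,1,2,3,4,5,6,7,8,9,10,11,12,13,14,15,16,17,18,19,20,21,22,23,24,25,26,27,28,29,30,31}
step 37: d <- -9                      {0,1,2,3,4,5,6,7,8,9,10,11,12,13,14,15,16,17,18,19,20,21,22,23,24,25,26,27,28,29,30,31}

Answer: 38 steps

a: 4,4,4,4,5,5,5,5,6,6,6,6,7,7,7,7,8,8,8,8,9,9,9,9,10,10,10,10,11,11,11,11
d: -9,-9,-9,-9,-9,-9,-9,-9,-9,-9,-9,-9,-9,-9,-9,-9,-9,-9,-9,-9,-9,-9,-9,-9,-9,-9,-9,-9,-9,-9,-9,-9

steps = 38; useful = 880; efficiency = 880/1216 = 55/76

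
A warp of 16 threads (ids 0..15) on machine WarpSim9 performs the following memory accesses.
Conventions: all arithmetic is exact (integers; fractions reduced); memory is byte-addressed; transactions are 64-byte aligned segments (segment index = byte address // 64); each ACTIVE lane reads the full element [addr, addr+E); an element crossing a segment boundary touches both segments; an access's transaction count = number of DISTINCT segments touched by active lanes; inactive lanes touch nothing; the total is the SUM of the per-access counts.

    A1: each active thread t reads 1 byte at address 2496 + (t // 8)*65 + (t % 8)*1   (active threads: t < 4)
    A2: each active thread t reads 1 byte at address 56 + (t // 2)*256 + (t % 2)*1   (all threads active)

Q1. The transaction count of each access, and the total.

A1: 1 transaction
A2: 8 transactions

Answer: 1,8; total 9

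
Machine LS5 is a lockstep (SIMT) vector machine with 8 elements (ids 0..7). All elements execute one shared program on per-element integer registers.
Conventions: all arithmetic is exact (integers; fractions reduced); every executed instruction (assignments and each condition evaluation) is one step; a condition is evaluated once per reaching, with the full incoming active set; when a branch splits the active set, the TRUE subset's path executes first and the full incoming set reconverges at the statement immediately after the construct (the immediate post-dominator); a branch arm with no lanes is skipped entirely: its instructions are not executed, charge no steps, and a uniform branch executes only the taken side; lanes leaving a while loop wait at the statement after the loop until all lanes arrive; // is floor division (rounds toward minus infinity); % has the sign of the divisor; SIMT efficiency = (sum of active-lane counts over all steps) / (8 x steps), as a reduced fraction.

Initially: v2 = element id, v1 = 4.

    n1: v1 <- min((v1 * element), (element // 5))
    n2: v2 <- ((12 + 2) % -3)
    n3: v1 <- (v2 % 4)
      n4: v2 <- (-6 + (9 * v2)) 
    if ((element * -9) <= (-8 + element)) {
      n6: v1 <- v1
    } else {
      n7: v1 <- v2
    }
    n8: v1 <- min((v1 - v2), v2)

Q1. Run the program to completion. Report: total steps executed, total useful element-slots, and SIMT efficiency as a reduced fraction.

Answer: 8 steps, 56 useful, 7/8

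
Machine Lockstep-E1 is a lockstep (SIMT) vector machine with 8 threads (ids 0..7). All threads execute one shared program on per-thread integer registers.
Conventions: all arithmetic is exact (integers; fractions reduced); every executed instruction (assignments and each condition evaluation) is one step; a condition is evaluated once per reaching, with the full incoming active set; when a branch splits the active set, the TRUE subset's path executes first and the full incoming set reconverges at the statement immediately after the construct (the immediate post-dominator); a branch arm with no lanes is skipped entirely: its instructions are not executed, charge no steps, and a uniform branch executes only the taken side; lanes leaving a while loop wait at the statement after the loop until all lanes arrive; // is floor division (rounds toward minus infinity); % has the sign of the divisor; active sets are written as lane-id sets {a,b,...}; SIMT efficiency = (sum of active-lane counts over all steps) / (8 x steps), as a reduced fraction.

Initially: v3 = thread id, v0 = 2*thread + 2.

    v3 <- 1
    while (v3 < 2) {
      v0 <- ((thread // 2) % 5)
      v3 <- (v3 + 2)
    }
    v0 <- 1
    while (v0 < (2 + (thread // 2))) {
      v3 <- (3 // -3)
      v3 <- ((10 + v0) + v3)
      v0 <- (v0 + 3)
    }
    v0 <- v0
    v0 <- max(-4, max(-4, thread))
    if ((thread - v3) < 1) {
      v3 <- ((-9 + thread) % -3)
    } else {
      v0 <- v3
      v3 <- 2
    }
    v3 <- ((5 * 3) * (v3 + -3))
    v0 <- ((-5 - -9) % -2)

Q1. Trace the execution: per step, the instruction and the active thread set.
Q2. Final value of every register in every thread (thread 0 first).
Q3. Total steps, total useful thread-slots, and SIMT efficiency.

step 0: v3 <- 1                      {0,1,2,3,4,5,6,7}
step 1: eval (v3 < 2)                {0,1,2,3,4,5,6,7}
step 2: v0 <- ((thread // 2) % 5)    {0,1,2,3,4,5,6,7}
step 3: v3 <- (v3 + 2)               {0,1,2,3,4,5,6,7}
step 4: eval (v3 < 2)                {0,1,2,3,4,5,6,7}
step 5: v0 <- 1                      {0,1,2,3,4,5,6,7}
step 6: eval (v0 < (2 + (thread // 2))) {0,1,2,3,4,5,6,7}
step 7: v3 <- (3 // -3)              {0,1,2,3,4,5,6,7}
step 8: v3 <- ((10 + v0) + v3)       {0,1,2,3,4,5,6,7}
step 9: v0 <- (v0 + 3)               {0,1,2,3,4,5,6,7}
step 10: eval (v0 < (2 + (thread // 2))) {0,1,2,3,4,5,6,7}
step 11: v3 <- (3 // -3)              {6,7}
step 12: v3 <- ((10 + v0) + v3)       {6,7}
step 13: v0 <- (v0 + 3)               {6,7}
step 14: eval (v0 < (2 + (thread // 2))) {6,7}
step 15: v0 <- v0                     {0,1,2,3,4,5,6,7}
step 16: v0 <- max(-4, max(-4, thread)) {0,1,2,3,4,5,6,7}
step 17: eval ((thread - v3) < 1)     {0,1,2,3,4,5,6,7}
step 18: v3 <- ((-9 + thread) % -3)   {0,1,2,3,4,5,6,7}
step 19: v3 <- ((5 * 3) * (v3 + -3))  {0,1,2,3,4,5,6,7}
step 20: v0 <- ((-5 - -9) % -2)       {0,1,2,3,4,5,6,7}

Answer: 21 steps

v3: -45,-75,-60,-45,-75,-60,-45,-75
v0: 0,0,0,0,0,0,0,0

steps = 21; useful = 144; efficiency = 144/168 = 6/7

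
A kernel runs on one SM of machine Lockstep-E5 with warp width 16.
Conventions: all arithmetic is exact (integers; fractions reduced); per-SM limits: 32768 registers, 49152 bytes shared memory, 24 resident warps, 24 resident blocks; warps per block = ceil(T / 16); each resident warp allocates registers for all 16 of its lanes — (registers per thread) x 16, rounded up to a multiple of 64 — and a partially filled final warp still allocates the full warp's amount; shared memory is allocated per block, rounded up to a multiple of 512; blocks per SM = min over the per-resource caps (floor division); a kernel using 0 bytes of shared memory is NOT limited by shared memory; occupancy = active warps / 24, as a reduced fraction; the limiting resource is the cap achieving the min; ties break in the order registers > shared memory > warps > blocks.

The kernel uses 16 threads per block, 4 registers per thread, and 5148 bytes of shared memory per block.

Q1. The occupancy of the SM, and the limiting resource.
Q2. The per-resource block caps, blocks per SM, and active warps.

Answer: occupancy 1/3, limited by shared memory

registers: 512 blocks
shared memory: 8 blocks
warps: 24 blocks
blocks: 24 blocks

Answer: 8 blocks, 8 active warps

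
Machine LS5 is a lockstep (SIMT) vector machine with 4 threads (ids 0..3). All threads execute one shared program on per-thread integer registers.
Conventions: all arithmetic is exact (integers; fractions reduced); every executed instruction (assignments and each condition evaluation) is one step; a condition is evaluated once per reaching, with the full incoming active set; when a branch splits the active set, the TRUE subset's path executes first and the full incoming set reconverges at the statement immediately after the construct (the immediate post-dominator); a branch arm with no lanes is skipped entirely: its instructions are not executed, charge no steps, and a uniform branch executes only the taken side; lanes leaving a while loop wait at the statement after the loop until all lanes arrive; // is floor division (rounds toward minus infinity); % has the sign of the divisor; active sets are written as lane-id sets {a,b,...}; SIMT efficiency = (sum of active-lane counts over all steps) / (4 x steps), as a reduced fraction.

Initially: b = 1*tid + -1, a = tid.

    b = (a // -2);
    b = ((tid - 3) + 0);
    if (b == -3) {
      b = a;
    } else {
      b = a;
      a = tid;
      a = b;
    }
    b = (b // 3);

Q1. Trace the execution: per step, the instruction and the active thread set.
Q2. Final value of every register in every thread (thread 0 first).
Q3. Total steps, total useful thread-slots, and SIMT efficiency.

step 0: b <- (a // -2)               {0,1,2,3}
step 1: b <- ((tid - 3) + 0)         {0,1,2,3}
step 2: eval (b == -3)               {0,1,2,3}
step 3: b <- a                       {0}
step 4: b <- a                       {1,2,3}
step 5: a <- tid                     {1,2,3}
step 6: a <- b                       {1,2,3}
step 7: b <- (b // 3)                {0,1,2,3}

Answer: 8 steps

b: 0,0,0,1
a: 0,1,2,3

steps = 8; useful = 26; efficiency = 26/32 = 13/16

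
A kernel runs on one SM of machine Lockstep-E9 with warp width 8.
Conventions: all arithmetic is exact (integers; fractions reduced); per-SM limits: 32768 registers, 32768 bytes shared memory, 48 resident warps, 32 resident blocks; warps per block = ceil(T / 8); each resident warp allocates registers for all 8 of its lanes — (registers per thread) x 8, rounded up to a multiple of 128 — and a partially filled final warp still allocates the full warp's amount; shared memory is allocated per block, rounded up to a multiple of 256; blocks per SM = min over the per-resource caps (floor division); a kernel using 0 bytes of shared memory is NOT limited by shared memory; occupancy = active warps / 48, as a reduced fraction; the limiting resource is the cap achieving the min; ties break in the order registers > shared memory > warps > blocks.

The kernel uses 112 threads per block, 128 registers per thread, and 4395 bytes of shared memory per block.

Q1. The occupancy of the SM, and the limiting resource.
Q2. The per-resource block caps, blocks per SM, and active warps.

Answer: occupancy 7/12, limited by registers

registers: 2 blocks
shared memory: 7 blocks
warps: 3 blocks
blocks: 32 blocks

Answer: 2 blocks, 28 active warps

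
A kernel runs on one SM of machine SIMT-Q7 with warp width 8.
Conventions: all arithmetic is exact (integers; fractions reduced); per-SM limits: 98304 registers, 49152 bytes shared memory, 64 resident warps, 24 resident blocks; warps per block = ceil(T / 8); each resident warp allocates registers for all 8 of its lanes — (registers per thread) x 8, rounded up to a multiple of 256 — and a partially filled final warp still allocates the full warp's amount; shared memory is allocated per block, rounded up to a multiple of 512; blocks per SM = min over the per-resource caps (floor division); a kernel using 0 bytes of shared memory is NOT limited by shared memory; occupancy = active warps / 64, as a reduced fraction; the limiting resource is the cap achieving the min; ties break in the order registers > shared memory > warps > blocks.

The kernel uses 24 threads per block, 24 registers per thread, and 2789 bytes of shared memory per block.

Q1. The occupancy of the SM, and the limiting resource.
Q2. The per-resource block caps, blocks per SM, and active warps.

Answer: occupancy 3/4, limited by shared memory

registers: 128 blocks
shared memory: 16 blocks
warps: 21 blocks
blocks: 24 blocks

Answer: 16 blocks, 48 active warps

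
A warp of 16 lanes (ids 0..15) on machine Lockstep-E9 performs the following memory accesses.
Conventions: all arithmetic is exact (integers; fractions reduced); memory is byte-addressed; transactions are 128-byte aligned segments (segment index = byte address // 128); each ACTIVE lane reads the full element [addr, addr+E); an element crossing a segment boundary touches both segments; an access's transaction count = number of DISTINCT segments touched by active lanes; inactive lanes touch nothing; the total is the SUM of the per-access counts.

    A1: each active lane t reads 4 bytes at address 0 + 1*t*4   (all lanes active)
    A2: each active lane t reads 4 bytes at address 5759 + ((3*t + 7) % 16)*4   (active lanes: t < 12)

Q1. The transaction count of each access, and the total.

A1: 1 transaction
A2: 2 transactions

Answer: 1,2; total 3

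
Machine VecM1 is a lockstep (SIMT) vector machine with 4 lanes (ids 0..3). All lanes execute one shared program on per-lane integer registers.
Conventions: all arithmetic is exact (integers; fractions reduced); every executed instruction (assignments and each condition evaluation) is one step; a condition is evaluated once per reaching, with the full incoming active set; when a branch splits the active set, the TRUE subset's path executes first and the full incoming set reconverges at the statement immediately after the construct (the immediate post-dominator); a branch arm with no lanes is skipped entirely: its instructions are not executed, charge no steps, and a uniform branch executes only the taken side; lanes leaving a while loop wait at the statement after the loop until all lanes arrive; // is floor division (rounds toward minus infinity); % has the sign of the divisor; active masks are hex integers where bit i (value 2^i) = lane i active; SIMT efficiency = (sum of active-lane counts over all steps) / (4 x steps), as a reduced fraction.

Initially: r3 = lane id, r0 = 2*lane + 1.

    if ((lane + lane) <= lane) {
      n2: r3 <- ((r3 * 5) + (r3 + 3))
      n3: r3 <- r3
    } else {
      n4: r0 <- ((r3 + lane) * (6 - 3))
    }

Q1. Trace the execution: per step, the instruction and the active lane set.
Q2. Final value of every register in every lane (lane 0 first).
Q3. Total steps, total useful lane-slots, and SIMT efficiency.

step 0: eval ((lane + lane) <= lane) 0xf
step 1: r3 <- ((r3 * 5) + (r3 + 3))  0x1
step 2: r3 <- r3                     0x1
step 3: r0 <- ((r3 + lane) * (6 - 3)) 0xe

Answer: 4 steps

r3: 3,1,2,3
r0: 1,6,12,18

steps = 4; useful = 9; efficiency = 9/16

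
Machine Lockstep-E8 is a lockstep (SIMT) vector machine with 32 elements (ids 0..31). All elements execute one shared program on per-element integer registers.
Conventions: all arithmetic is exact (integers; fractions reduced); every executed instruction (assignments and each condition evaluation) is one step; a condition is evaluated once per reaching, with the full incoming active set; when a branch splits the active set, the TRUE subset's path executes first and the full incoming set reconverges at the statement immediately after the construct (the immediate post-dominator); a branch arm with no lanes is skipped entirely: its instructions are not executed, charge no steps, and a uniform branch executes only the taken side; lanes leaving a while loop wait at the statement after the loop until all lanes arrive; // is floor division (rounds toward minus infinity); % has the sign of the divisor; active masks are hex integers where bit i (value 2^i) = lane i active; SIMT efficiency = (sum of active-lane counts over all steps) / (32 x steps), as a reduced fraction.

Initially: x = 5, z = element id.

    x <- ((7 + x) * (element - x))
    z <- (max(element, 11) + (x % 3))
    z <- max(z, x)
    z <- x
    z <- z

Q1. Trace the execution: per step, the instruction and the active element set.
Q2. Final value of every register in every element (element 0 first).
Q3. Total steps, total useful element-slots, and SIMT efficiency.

step 0: x <- ((7 + x) * (element - x)) 0xffffffff
step 1: z <- (max(element, 11) + (x % 3)) 0xffffffff
step 2: z <- max(z, x)               0xffffffff
step 3: z <- x                       0xffffffff
step 4: z <- z                       0xffffffff

Answer: 5 steps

x: -60,-48,-36,-24,-12,0,12,24,36,48,60,72,84,96,108,120,132,144,156,168,180,192,204,216,228,240,252,264,276,288,300,312
z: -60,-48,-36,-24,-12,0,12,24,36,48,60,72,84,96,108,120,132,144,156,168,180,192,204,216,228,240,252,264,276,288,300,312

steps = 5; useful = 160; efficiency = 160/160 = 1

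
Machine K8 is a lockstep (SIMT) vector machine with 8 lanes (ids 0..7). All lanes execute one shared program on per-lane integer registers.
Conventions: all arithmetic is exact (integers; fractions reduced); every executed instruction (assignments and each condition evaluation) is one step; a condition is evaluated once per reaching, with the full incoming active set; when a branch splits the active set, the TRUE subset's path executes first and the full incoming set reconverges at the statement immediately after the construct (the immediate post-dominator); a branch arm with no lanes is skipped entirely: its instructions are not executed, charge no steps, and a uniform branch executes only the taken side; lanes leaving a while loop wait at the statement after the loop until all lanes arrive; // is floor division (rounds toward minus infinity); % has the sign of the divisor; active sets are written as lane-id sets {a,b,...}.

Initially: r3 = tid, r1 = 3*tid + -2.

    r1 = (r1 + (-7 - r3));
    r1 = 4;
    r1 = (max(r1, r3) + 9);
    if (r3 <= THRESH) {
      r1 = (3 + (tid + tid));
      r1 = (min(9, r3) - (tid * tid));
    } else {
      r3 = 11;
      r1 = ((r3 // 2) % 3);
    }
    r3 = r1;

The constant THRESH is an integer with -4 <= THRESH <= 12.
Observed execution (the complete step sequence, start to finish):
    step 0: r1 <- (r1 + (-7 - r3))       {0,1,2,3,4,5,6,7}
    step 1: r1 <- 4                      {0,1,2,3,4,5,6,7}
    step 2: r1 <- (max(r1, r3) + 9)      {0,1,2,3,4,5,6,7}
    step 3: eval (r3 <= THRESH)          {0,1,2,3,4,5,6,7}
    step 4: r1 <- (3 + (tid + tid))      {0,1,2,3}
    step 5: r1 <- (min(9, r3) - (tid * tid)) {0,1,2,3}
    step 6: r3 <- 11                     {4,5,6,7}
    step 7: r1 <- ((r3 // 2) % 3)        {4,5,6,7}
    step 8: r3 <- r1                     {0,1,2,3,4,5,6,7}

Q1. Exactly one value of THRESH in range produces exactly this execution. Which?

Answer: THRESH = 3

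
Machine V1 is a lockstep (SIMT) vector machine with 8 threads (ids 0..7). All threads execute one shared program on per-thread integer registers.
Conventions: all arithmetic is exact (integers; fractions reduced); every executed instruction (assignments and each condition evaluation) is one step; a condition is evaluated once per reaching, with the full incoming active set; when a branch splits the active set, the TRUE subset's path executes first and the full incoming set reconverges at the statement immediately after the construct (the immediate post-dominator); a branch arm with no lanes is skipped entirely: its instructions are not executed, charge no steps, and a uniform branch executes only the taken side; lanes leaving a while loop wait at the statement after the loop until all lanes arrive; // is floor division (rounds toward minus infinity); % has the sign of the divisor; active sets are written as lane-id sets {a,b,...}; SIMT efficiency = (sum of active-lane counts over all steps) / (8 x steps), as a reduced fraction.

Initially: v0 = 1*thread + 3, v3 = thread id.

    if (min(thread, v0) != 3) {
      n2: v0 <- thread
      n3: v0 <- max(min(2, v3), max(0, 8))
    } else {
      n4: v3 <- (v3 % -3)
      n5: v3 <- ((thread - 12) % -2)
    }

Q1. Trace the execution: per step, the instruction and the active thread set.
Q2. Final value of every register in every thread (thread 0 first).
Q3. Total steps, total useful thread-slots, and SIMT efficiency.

step 0: eval (min(thread, v0) != 3)  {0,1,2,3,4,5,6,7}
step 1: v0 <- thread                 {0,1,2,4,5,6,7}
step 2: v0 <- max(min(2, v3), max(0, 8)) {0,1,2,4,5,6,7}
step 3: v3 <- (v3 % -3)              {3}
step 4: v3 <- ((thread - 12) % -2)   {3}

Answer: 5 steps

v0: 8,8,8,6,8,8,8,8
v3: 0,1,2,-1,4,5,6,7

steps = 5; useful = 24; efficiency = 24/40 = 3/5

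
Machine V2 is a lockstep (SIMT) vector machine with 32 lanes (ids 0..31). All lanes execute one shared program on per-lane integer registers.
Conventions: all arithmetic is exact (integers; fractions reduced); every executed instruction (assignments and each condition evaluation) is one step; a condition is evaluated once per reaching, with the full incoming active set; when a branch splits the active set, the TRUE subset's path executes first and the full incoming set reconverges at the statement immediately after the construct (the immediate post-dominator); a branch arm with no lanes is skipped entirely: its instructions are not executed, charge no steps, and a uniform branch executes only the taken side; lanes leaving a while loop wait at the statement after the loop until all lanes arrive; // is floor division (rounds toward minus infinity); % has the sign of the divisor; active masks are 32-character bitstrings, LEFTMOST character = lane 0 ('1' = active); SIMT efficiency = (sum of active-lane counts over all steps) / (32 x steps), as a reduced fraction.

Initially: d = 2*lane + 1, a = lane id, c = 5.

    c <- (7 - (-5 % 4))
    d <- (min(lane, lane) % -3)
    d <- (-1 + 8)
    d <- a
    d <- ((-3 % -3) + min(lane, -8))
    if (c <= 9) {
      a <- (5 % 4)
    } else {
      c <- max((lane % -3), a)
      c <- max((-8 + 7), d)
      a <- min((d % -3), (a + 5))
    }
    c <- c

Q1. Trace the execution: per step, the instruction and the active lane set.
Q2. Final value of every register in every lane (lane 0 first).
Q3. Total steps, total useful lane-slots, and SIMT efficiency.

step 0: c <- (7 - (-5 % 4))          11111111111111111111111111111111
step 1: d <- (min(lane, lane) % -3)  11111111111111111111111111111111
step 2: d <- (-1 + 8)                11111111111111111111111111111111
step 3: d <- a                       11111111111111111111111111111111
step 4: d <- ((-3 % -3) + min(lane, -8)) 11111111111111111111111111111111
step 5: eval (c <= 9)                11111111111111111111111111111111
step 6: a <- (5 % 4)                 11111111111111111111111111111111
step 7: c <- c                       11111111111111111111111111111111

Answer: 8 steps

d: -8,-8,-8,-8,-8,-8,-8,-8,-8,-8,-8,-8,-8,-8,-8,-8,-8,-8,-8,-8,-8,-8,-8,-8,-8,-8,-8,-8,-8,-8,-8,-8
a: 1,1,1,1,1,1,1,1,1,1,1,1,1,1,1,1,1,1,1,1,1,1,1,1,1,1,1,1,1,1,1,1
c: 4,4,4,4,4,4,4,4,4,4,4,4,4,4,4,4,4,4,4,4,4,4,4,4,4,4,4,4,4,4,4,4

steps = 8; useful = 256; efficiency = 256/256 = 1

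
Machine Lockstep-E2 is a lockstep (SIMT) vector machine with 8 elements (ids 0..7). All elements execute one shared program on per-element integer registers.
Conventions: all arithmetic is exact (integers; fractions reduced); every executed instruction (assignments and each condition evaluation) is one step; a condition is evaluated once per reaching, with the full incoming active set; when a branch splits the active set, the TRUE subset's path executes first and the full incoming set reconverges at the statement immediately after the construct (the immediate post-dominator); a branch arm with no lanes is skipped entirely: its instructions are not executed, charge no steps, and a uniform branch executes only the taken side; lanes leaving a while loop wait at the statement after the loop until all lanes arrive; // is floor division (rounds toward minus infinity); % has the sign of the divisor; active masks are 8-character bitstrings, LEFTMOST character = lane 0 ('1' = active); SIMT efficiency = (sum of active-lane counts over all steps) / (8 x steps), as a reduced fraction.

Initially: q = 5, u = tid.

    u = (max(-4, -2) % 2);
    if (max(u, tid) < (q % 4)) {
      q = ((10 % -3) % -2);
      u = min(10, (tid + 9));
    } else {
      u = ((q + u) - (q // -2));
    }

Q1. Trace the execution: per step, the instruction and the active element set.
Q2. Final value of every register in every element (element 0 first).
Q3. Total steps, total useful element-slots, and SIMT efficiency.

step 0: u <- (max(-4, -2) % 2)       11111111
step 1: eval (max(u, tid) < (q % 4)) 11111111
step 2: q <- ((10 % -3) % -2)        10000000
step 3: u <- min(10, (tid + 9))      10000000
step 4: u <- ((q + u) - (q // -2))   01111111

Answer: 5 steps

q: 0,5,5,5,5,5,5,5
u: 9,8,8,8,8,8,8,8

steps = 5; useful = 25; efficiency = 25/40 = 5/8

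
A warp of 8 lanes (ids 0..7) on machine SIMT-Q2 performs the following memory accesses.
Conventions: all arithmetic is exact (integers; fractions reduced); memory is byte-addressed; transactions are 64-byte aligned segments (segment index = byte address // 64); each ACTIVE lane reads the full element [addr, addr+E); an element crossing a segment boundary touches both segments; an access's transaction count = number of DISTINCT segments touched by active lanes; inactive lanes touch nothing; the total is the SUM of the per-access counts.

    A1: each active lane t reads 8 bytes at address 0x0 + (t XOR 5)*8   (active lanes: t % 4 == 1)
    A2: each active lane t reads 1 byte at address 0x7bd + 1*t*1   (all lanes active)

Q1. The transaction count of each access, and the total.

A1: 1 transaction
A2: 2 transactions

Answer: 1,2; total 3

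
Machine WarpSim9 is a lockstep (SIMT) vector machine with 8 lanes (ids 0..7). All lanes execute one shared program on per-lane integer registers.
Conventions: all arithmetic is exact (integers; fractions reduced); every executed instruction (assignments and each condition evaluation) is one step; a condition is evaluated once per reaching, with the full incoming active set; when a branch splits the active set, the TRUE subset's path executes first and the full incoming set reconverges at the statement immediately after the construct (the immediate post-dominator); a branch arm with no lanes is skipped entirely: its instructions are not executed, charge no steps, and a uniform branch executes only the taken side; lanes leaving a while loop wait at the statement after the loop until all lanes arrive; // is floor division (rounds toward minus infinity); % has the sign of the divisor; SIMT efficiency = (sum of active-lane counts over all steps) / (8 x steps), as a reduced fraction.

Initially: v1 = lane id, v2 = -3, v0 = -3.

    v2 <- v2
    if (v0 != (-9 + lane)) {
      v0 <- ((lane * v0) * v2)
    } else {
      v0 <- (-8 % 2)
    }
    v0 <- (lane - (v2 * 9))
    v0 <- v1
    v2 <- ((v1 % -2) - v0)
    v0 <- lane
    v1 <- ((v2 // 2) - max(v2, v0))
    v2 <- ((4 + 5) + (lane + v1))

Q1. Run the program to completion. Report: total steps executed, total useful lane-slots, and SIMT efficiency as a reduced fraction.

Answer: 10 steps, 72 useful, 9/10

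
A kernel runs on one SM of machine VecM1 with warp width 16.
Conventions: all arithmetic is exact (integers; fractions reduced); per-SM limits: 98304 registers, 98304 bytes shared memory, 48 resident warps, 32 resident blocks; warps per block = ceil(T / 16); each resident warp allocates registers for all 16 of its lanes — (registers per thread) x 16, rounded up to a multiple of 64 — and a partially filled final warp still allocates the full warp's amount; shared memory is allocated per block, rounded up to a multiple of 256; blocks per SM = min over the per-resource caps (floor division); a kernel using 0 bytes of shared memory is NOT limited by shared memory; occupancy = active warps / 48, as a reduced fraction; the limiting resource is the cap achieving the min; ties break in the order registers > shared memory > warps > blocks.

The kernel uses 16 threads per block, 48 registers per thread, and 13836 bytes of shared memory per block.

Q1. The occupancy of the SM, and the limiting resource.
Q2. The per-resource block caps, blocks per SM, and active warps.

Answer: occupancy 1/8, limited by shared memory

registers: 128 blocks
shared memory: 6 blocks
warps: 48 blocks
blocks: 32 blocks

Answer: 6 blocks, 6 active warps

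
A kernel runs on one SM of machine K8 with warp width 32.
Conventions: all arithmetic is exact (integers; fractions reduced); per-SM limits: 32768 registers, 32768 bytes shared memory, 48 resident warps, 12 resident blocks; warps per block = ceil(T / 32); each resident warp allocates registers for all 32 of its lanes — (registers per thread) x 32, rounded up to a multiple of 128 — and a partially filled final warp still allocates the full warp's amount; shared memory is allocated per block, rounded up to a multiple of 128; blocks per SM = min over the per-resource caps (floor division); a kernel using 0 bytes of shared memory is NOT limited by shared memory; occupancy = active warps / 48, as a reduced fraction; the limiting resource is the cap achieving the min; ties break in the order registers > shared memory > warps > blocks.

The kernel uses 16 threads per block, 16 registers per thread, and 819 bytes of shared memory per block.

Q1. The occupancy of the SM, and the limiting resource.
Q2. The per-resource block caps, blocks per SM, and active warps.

Answer: occupancy 1/4, limited by blocks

registers: 64 blocks
shared memory: 36 blocks
warps: 48 blocks
blocks: 12 blocks

Answer: 12 blocks, 12 active warps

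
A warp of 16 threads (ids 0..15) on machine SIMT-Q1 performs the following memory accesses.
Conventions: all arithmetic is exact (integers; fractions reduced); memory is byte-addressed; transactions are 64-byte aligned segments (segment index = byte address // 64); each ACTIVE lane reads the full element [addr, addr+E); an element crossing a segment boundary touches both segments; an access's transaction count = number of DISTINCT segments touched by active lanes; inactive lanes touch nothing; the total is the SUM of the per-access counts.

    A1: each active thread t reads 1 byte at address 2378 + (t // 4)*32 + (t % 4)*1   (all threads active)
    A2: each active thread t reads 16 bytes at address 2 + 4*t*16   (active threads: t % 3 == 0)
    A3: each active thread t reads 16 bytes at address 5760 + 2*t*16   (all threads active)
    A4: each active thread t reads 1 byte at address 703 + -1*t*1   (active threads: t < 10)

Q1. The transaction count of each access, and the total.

A1: 2 transactions
A2: 6 transactions
A3: 8 transactions
A4: 1 transaction

Answer: 2,6,8,1; total 17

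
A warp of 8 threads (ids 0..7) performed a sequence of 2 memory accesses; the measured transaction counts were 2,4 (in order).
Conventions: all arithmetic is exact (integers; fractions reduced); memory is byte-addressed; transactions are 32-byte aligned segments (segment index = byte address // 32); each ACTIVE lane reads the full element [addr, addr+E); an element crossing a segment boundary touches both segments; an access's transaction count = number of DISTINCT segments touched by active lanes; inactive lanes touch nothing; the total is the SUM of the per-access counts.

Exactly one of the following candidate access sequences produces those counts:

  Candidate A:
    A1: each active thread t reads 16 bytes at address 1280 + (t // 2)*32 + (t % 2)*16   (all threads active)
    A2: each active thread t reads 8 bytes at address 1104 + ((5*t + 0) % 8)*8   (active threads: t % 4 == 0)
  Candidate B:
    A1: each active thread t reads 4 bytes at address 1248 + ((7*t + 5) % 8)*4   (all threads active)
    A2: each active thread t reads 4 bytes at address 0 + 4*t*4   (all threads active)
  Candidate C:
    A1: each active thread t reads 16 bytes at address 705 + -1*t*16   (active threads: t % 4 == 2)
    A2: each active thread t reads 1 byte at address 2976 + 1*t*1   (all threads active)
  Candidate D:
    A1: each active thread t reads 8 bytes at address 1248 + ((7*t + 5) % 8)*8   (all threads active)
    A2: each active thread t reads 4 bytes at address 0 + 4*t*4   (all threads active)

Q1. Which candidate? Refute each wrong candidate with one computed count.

A: A1 gives 4 transactions, not 2
B: A1 gives 1 transaction, not 2
C: A2 gives 1 transaction, not 4
D: all counts match (2,4)

Answer: D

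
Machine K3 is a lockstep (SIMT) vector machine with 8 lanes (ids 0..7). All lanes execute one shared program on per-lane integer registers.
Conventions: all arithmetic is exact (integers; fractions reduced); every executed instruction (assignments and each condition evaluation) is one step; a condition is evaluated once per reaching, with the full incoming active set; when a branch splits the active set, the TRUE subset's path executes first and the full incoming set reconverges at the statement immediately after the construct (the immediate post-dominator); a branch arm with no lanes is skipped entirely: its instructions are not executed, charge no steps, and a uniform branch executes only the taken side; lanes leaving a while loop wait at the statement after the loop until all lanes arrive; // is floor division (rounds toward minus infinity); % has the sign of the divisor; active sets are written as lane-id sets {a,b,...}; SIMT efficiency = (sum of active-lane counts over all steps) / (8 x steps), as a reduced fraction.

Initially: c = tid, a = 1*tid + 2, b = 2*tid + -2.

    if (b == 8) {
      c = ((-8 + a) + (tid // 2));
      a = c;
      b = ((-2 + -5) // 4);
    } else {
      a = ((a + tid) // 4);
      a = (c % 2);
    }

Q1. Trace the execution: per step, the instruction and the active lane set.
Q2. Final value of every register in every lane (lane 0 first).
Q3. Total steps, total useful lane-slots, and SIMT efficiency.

step 0: eval (b == 8)                {0,1,2,3,4,5,6,7}
step 1: c <- ((-8 + a) + (tid // 2)) {5}
step 2: a <- c                       {5}
step 3: b <- ((-2 + -5) // 4)        {5}
step 4: a <- ((a + tid) // 4)        {0,1,2,3,4,6,7}
step 5: a <- (c % 2)                 {0,1,2,3,4,6,7}

Answer: 6 steps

c: 0,1,2,3,4,1,6,7
a: 0,1,0,1,0,1,0,1
b: -2,0,2,4,6,-2,10,12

steps = 6; useful = 25; efficiency = 25/48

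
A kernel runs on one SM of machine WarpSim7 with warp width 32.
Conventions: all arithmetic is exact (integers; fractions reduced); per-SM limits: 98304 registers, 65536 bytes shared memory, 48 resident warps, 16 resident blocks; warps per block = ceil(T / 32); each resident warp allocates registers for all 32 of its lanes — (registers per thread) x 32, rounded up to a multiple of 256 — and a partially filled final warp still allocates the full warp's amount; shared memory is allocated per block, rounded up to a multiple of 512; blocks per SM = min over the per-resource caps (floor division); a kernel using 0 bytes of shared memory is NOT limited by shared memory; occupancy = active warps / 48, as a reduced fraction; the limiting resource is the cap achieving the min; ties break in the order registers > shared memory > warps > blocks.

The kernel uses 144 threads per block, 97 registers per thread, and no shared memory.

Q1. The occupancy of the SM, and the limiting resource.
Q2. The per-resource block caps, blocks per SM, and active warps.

Answer: occupancy 25/48, limited by registers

registers: 5 blocks
shared memory: no limit (kernel uses none)
warps: 9 blocks
blocks: 16 blocks

Answer: 5 blocks, 25 active warps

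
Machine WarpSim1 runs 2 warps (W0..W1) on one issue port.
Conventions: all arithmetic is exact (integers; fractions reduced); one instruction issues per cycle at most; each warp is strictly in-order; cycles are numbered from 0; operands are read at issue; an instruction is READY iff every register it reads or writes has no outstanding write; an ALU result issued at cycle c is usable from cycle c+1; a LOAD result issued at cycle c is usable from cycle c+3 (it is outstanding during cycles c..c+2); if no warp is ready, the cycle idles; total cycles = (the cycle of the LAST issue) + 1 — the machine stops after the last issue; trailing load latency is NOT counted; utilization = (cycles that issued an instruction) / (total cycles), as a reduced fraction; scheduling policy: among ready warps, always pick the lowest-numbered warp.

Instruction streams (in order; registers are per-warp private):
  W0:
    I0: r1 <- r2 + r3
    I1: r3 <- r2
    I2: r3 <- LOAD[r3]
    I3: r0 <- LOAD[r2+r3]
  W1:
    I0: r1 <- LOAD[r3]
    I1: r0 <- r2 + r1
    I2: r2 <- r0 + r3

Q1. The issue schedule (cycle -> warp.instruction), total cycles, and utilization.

cycle 0: W0.I0
cycle 1: W0.I1
cycle 2: W0.I2
cycle 3: W1.I0
cycle 4: idle
cycle 5: W0.I3
cycle 6: W1.I1
cycle 7: W1.I2

Answer: 8 cycles, utilization 7/8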